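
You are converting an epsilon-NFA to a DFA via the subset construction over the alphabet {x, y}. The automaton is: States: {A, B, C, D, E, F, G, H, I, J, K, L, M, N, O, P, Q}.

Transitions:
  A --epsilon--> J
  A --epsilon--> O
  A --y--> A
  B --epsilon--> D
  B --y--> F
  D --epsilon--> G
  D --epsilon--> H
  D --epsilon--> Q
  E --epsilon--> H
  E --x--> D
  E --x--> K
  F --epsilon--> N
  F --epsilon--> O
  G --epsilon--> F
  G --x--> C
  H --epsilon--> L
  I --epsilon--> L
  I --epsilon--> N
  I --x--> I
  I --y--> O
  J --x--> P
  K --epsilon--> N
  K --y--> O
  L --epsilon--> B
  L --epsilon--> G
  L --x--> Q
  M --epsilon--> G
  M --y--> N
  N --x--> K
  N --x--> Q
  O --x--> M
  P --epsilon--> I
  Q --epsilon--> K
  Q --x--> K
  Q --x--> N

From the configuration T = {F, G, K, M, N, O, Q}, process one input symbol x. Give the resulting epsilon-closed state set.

G on x → {C}.
N on x → {K, Q}.
O on x → {M}.
Q on x → {K, N}.
No x-transition from F, K, M.
Union after reading x: {C, K, M, N, Q}.
Now take the epsilon-closure:
From M via epsilon: add G.
From G via epsilon: add F.
From F via epsilon: add O.
No new states can be added; the closed set is {C, F, G, K, M, N, O, Q}.

{C, F, G, K, M, N, O, Q}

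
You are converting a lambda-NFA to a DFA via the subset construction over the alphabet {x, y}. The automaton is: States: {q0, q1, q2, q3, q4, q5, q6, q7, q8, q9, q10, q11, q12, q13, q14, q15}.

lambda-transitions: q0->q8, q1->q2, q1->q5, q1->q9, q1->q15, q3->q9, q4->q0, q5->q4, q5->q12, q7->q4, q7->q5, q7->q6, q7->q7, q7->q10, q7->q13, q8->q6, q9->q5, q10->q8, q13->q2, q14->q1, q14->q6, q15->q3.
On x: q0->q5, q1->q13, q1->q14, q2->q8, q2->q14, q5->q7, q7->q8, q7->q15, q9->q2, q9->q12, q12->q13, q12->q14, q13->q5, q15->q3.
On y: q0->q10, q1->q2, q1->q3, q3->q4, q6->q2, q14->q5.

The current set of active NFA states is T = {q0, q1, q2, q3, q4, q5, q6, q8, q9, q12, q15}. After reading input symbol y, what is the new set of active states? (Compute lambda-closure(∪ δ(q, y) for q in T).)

q0 on y → {q10}.
q1 on y → {q2, q3}.
q3 on y → {q4}.
q6 on y → {q2}.
No y-transition from q2, q4, q5, q8, q9, q12, q15.
Union after reading y: {q2, q3, q4, q10}.
Now take the lambda-closure:
From q3 via lambda: add q9.
From q4 via lambda: add q0.
From q10 via lambda: add q8.
From q8 via lambda: add q6.
From q9 via lambda: add q5.
From q5 via lambda: add q12.
No new states can be added; the closed set is {q0, q2, q3, q4, q5, q6, q8, q9, q10, q12}.

{q0, q2, q3, q4, q5, q6, q8, q9, q10, q12}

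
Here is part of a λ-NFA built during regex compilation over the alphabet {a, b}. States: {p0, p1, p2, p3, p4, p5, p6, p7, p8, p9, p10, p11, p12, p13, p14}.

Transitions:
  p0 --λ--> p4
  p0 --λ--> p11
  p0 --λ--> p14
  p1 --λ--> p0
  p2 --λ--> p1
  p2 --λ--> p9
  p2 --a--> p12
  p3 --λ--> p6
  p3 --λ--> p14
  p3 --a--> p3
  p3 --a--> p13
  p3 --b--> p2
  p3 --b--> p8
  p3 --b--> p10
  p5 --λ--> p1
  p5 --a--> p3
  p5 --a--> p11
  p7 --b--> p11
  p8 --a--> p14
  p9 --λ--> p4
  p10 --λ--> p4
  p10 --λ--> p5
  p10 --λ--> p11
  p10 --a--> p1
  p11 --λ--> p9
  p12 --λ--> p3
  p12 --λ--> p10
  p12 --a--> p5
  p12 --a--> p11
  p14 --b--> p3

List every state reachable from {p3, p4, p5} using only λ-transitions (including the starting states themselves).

{p0, p1, p3, p4, p5, p6, p9, p11, p14}

Start with {p3, p4, p5}.
From p3 via λ: add p6, p14.
From p5 via λ: add p1.
From p1 via λ: add p0.
From p0 via λ: add p11.
From p11 via λ: add p9.
No new states can be added; the closed set is {p0, p1, p3, p4, p5, p6, p9, p11, p14}.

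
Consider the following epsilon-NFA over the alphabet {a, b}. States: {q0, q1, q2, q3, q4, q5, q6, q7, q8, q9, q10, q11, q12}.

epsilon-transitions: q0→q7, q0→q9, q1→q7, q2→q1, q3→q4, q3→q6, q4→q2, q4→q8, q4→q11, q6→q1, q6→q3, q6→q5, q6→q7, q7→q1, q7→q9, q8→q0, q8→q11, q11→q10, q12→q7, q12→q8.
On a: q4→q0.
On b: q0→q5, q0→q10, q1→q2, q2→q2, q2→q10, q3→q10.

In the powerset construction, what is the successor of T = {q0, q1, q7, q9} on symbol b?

q0 on b → {q5, q10}.
q1 on b → {q2}.
No b-transition from q7, q9.
Union after reading b: {q2, q5, q10}.
Now take the epsilon-closure:
From q2 via epsilon: add q1.
From q1 via epsilon: add q7.
From q7 via epsilon: add q9.
No new states can be added; the closed set is {q1, q2, q5, q7, q9, q10}.

{q1, q2, q5, q7, q9, q10}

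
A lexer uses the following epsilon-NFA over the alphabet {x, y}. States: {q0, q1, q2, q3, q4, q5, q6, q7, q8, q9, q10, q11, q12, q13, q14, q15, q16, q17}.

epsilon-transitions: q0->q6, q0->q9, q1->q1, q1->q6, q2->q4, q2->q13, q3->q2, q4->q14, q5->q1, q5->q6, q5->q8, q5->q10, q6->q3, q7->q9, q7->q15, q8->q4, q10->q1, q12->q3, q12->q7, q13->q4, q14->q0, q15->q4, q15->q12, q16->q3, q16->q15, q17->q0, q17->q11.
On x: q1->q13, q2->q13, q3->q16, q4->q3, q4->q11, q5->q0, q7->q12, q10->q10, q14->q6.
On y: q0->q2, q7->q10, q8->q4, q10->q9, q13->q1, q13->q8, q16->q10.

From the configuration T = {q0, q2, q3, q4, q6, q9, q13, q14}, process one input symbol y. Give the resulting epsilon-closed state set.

{q0, q1, q2, q3, q4, q6, q8, q9, q13, q14}

q0 on y → {q2}.
q13 on y → {q1, q8}.
No y-transition from q2, q3, q4, q6, q9, q14.
Union after reading y: {q1, q2, q8}.
Now take the epsilon-closure:
From q1 via epsilon: add q6.
From q2 via epsilon: add q4, q13.
From q4 via epsilon: add q14.
From q6 via epsilon: add q3.
From q14 via epsilon: add q0.
From q0 via epsilon: add q9.
No new states can be added; the closed set is {q0, q1, q2, q3, q4, q6, q8, q9, q13, q14}.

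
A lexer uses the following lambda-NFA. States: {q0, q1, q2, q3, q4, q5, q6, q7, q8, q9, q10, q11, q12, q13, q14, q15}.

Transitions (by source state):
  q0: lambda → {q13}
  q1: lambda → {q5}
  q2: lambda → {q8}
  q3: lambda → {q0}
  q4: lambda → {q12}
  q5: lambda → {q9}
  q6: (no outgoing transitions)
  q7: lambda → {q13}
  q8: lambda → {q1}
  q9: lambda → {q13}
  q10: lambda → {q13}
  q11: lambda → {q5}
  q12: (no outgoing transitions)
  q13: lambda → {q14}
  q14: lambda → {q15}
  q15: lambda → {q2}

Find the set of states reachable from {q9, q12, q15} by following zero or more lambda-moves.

{q1, q2, q5, q8, q9, q12, q13, q14, q15}

Start with {q9, q12, q15}.
From q9 via lambda: add q13.
From q15 via lambda: add q2.
From q2 via lambda: add q8.
From q13 via lambda: add q14.
From q8 via lambda: add q1.
From q1 via lambda: add q5.
No new states can be added; the closed set is {q1, q2, q5, q8, q9, q12, q13, q14, q15}.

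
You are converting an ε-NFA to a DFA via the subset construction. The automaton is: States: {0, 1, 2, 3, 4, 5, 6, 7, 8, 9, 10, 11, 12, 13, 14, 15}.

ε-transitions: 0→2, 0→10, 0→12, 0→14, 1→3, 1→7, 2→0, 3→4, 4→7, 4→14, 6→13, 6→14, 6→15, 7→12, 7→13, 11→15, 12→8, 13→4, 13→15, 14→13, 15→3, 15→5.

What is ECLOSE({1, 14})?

{1, 3, 4, 5, 7, 8, 12, 13, 14, 15}

Start with {1, 14}.
From 1 via ε: add 3, 7.
From 14 via ε: add 13.
From 3 via ε: add 4.
From 7 via ε: add 12.
From 13 via ε: add 15.
From 12 via ε: add 8.
From 15 via ε: add 5.
No new states can be added; the closed set is {1, 3, 4, 5, 7, 8, 12, 13, 14, 15}.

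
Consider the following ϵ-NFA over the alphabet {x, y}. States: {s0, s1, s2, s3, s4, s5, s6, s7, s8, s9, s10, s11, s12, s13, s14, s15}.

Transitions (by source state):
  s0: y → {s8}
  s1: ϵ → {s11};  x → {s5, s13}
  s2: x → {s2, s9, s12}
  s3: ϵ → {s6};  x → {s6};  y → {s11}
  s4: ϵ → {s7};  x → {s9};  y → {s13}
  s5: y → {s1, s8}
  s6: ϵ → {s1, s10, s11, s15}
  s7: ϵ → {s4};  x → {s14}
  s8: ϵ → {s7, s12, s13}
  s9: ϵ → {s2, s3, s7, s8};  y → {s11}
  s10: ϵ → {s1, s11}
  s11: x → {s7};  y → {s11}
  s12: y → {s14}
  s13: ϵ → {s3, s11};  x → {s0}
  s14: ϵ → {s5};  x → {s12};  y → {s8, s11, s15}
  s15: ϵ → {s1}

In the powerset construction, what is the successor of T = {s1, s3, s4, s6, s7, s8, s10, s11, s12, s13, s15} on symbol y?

s3 on y → {s11}.
s4 on y → {s13}.
s11 on y → {s11}.
s12 on y → {s14}.
No y-transition from s1, s6, s7, s8, s10, s13, s15.
Union after reading y: {s11, s13, s14}.
Now take the ϵ-closure:
From s13 via ϵ: add s3.
From s14 via ϵ: add s5.
From s3 via ϵ: add s6.
From s6 via ϵ: add s1, s10, s15.
No new states can be added; the closed set is {s1, s3, s5, s6, s10, s11, s13, s14, s15}.

{s1, s3, s5, s6, s10, s11, s13, s14, s15}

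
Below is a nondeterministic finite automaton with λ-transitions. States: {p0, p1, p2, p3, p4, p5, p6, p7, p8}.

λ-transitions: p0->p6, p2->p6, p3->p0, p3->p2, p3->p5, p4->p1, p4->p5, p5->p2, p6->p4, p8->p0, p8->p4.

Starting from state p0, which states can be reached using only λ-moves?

Start with {p0}.
From p0 via λ: add p6.
From p6 via λ: add p4.
From p4 via λ: add p1, p5.
From p5 via λ: add p2.
No new states can be added; the closed set is {p0, p1, p2, p4, p5, p6}.

{p0, p1, p2, p4, p5, p6}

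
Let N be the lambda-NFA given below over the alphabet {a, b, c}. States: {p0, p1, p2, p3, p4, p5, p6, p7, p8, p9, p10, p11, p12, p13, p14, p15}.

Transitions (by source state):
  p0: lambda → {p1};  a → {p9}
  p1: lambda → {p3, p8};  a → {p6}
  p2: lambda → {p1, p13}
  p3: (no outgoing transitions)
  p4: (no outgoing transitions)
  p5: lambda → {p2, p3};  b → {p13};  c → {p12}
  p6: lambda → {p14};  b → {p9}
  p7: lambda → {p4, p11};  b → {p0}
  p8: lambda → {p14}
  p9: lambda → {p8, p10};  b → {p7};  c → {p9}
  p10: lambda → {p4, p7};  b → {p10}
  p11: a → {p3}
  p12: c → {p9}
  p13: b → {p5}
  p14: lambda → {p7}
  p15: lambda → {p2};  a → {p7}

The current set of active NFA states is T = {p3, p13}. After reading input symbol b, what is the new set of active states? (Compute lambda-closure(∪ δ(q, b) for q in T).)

{p1, p2, p3, p4, p5, p7, p8, p11, p13, p14}

p13 on b → {p5}.
No b-transition from p3.
Union after reading b: {p5}.
Now take the lambda-closure:
From p5 via lambda: add p2, p3.
From p2 via lambda: add p1, p13.
From p1 via lambda: add p8.
From p8 via lambda: add p14.
From p14 via lambda: add p7.
From p7 via lambda: add p4, p11.
No new states can be added; the closed set is {p1, p2, p3, p4, p5, p7, p8, p11, p13, p14}.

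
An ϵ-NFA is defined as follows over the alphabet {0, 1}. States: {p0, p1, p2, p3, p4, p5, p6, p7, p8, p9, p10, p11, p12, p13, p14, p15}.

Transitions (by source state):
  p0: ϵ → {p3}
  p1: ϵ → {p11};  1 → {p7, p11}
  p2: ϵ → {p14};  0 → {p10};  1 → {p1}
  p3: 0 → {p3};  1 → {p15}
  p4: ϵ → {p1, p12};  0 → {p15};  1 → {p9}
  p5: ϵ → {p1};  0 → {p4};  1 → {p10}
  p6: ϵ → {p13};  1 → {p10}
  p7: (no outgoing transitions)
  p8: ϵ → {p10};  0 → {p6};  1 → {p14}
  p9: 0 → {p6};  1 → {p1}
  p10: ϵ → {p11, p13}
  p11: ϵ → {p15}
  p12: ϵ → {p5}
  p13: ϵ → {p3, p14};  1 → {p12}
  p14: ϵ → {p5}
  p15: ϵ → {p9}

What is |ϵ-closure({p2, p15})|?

7

Start with {p2, p15}.
From p2 via ϵ: add p14.
From p15 via ϵ: add p9.
From p14 via ϵ: add p5.
From p5 via ϵ: add p1.
From p1 via ϵ: add p11.
ϵ-closure = {p1, p2, p5, p9, p11, p14, p15}, which has 7 states.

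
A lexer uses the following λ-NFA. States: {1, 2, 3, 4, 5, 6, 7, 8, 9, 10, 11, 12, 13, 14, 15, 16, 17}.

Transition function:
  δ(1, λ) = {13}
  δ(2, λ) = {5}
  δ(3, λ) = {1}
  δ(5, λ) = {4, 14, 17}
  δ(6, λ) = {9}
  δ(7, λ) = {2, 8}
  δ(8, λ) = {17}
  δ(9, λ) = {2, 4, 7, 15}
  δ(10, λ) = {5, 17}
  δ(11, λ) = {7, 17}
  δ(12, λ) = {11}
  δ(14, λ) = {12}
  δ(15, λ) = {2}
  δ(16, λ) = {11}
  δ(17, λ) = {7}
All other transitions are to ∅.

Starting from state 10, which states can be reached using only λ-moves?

{2, 4, 5, 7, 8, 10, 11, 12, 14, 17}

Start with {10}.
From 10 via λ: add 5, 17.
From 5 via λ: add 4, 14.
From 17 via λ: add 7.
From 7 via λ: add 2, 8.
From 14 via λ: add 12.
From 12 via λ: add 11.
No new states can be added; the closed set is {2, 4, 5, 7, 8, 10, 11, 12, 14, 17}.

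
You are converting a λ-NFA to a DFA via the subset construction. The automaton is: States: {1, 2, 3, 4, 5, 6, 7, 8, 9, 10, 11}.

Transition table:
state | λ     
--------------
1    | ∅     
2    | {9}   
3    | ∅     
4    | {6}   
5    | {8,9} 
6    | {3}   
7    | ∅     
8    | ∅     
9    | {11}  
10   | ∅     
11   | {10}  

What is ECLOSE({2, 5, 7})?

Start with {2, 5, 7}.
From 2 via λ: add 9.
From 5 via λ: add 8.
From 9 via λ: add 11.
From 11 via λ: add 10.
No new states can be added; the closed set is {2, 5, 7, 8, 9, 10, 11}.

{2, 5, 7, 8, 9, 10, 11}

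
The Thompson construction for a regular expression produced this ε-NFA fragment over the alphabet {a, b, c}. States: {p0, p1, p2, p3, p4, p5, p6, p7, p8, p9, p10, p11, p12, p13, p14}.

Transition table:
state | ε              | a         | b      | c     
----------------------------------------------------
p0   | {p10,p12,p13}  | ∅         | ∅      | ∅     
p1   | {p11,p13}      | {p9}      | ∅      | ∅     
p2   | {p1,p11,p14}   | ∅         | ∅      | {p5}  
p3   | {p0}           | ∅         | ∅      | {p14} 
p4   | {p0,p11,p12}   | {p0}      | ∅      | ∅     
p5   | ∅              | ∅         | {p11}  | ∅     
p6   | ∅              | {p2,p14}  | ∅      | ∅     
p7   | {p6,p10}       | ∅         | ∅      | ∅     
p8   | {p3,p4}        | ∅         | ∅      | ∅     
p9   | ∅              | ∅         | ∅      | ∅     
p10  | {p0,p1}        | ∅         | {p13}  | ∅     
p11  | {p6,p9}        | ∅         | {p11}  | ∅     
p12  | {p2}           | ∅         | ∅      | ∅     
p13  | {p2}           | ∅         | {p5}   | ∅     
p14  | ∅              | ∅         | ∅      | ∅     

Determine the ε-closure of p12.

Start with {p12}.
From p12 via ε: add p2.
From p2 via ε: add p1, p11, p14.
From p1 via ε: add p13.
From p11 via ε: add p6, p9.
No new states can be added; the closed set is {p1, p2, p6, p9, p11, p12, p13, p14}.

{p1, p2, p6, p9, p11, p12, p13, p14}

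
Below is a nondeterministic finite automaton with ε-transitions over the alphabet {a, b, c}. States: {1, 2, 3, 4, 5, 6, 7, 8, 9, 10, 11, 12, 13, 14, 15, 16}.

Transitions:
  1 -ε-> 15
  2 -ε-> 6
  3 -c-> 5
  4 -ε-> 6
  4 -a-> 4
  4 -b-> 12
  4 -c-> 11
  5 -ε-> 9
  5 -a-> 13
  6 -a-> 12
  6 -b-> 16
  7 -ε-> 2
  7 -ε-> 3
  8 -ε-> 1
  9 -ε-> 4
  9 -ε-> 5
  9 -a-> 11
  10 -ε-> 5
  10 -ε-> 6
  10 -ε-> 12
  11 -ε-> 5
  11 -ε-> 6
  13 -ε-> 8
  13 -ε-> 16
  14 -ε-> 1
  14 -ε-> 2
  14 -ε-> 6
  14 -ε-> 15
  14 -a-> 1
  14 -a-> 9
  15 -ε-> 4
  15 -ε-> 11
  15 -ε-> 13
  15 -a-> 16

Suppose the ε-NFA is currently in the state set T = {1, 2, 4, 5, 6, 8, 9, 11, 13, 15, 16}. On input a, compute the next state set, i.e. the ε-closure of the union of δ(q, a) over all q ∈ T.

4 on a → {4}.
5 on a → {13}.
6 on a → {12}.
9 on a → {11}.
15 on a → {16}.
No a-transition from 1, 2, 8, 11, 13, 16.
Union after reading a: {4, 11, 12, 13, 16}.
Now take the ε-closure:
From 4 via ε: add 6.
From 11 via ε: add 5.
From 13 via ε: add 8.
From 5 via ε: add 9.
From 8 via ε: add 1.
From 1 via ε: add 15.
No new states can be added; the closed set is {1, 4, 5, 6, 8, 9, 11, 12, 13, 15, 16}.

{1, 4, 5, 6, 8, 9, 11, 12, 13, 15, 16}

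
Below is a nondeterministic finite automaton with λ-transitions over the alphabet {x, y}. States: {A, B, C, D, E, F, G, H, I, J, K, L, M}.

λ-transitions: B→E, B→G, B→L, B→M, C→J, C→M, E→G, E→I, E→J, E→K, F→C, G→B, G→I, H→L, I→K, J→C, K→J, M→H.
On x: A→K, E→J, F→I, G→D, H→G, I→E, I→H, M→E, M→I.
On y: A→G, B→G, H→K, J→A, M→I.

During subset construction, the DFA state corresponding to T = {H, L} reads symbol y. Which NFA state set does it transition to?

H on y → {K}.
No y-transition from L.
Union after reading y: {K}.
Now take the λ-closure:
From K via λ: add J.
From J via λ: add C.
From C via λ: add M.
From M via λ: add H.
From H via λ: add L.
No new states can be added; the closed set is {C, H, J, K, L, M}.

{C, H, J, K, L, M}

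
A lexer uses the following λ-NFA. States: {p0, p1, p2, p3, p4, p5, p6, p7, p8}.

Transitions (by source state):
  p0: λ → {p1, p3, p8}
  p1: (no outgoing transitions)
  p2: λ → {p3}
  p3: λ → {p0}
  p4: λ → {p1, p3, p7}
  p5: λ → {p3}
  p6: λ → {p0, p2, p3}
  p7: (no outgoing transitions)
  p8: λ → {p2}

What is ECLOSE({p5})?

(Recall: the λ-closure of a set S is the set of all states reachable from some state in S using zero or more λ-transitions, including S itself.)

Start with {p5}.
From p5 via λ: add p3.
From p3 via λ: add p0.
From p0 via λ: add p1, p8.
From p8 via λ: add p2.
No new states can be added; the closed set is {p0, p1, p2, p3, p5, p8}.

{p0, p1, p2, p3, p5, p8}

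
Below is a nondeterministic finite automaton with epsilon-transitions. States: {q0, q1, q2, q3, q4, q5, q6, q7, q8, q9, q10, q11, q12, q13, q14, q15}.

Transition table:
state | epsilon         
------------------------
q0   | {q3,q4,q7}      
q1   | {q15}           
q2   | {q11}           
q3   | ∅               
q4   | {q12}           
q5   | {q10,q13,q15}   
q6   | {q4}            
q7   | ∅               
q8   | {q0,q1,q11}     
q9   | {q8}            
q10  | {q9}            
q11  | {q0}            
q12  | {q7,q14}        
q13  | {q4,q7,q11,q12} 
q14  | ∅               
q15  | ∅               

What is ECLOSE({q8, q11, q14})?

{q0, q1, q3, q4, q7, q8, q11, q12, q14, q15}

Start with {q8, q11, q14}.
From q8 via epsilon: add q0, q1.
From q0 via epsilon: add q3, q4, q7.
From q1 via epsilon: add q15.
From q4 via epsilon: add q12.
No new states can be added; the closed set is {q0, q1, q3, q4, q7, q8, q11, q12, q14, q15}.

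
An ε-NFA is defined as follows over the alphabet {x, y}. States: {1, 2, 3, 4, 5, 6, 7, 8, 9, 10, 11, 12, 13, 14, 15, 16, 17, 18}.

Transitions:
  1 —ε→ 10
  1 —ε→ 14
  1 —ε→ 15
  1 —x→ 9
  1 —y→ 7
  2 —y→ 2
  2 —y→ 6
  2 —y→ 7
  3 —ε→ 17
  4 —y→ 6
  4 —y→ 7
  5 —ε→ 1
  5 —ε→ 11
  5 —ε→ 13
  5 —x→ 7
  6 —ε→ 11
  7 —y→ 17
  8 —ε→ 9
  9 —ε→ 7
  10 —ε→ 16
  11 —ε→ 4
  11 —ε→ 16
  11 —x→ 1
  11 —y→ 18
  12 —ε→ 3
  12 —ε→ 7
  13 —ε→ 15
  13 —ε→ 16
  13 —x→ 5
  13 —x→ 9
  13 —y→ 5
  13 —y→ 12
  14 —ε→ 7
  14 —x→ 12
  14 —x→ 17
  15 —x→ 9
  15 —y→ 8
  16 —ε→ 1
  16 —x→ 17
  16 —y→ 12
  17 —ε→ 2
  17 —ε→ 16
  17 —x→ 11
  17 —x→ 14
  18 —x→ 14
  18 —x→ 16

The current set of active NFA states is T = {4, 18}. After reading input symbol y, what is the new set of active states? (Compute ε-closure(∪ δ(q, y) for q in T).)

4 on y → {6, 7}.
No y-transition from 18.
Union after reading y: {6, 7}.
Now take the ε-closure:
From 6 via ε: add 11.
From 11 via ε: add 4, 16.
From 16 via ε: add 1.
From 1 via ε: add 10, 14, 15.
No new states can be added; the closed set is {1, 4, 6, 7, 10, 11, 14, 15, 16}.

{1, 4, 6, 7, 10, 11, 14, 15, 16}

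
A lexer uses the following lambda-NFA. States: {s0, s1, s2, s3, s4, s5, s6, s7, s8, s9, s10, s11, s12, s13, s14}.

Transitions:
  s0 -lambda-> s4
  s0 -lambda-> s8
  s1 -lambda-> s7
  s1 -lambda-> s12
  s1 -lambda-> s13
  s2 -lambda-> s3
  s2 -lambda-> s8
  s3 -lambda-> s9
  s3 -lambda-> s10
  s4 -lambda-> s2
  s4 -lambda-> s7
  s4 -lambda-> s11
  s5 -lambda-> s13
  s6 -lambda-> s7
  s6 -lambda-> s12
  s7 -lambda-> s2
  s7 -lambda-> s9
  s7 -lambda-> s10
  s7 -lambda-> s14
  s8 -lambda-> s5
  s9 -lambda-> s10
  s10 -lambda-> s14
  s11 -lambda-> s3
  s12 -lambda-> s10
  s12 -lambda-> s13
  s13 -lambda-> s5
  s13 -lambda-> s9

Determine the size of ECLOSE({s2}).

Start with {s2}.
From s2 via lambda: add s3, s8.
From s3 via lambda: add s9, s10.
From s8 via lambda: add s5.
From s5 via lambda: add s13.
From s10 via lambda: add s14.
lambda-closure = {s2, s3, s5, s8, s9, s10, s13, s14}, which has 8 states.

8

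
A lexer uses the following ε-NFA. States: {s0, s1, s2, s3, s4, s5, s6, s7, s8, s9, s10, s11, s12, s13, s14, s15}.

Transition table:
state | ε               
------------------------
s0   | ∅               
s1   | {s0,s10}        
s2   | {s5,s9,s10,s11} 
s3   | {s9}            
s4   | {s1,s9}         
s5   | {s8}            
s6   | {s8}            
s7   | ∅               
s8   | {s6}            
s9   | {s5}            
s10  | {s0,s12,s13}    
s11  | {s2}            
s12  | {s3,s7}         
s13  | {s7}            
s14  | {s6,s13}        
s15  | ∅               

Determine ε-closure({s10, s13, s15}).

Start with {s10, s13, s15}.
From s10 via ε: add s0, s12.
From s13 via ε: add s7.
From s12 via ε: add s3.
From s3 via ε: add s9.
From s9 via ε: add s5.
From s5 via ε: add s8.
From s8 via ε: add s6.
No new states can be added; the closed set is {s0, s3, s5, s6, s7, s8, s9, s10, s12, s13, s15}.

{s0, s3, s5, s6, s7, s8, s9, s10, s12, s13, s15}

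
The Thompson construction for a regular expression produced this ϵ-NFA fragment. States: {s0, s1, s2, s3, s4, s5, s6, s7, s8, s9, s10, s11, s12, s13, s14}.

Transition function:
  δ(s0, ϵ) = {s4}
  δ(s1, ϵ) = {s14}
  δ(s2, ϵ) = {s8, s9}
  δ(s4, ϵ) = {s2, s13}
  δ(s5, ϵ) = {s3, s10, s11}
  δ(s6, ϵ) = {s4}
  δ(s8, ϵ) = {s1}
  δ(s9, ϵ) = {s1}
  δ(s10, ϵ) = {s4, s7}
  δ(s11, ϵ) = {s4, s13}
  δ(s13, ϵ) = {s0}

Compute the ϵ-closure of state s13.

{s0, s1, s2, s4, s8, s9, s13, s14}

Start with {s13}.
From s13 via ϵ: add s0.
From s0 via ϵ: add s4.
From s4 via ϵ: add s2.
From s2 via ϵ: add s8, s9.
From s8 via ϵ: add s1.
From s1 via ϵ: add s14.
No new states can be added; the closed set is {s0, s1, s2, s4, s8, s9, s13, s14}.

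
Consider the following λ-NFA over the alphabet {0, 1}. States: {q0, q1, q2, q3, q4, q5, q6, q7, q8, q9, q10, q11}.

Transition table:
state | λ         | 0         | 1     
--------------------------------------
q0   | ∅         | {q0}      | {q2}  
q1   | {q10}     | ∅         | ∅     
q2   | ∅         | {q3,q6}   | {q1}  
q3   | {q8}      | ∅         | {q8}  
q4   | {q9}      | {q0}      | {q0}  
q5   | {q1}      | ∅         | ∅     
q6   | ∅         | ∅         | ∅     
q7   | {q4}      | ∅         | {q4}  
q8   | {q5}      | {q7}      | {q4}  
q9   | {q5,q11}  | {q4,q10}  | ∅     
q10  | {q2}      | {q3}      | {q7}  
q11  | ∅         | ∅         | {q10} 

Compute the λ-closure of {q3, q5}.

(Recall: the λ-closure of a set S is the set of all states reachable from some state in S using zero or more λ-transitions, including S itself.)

{q1, q2, q3, q5, q8, q10}

Start with {q3, q5}.
From q3 via λ: add q8.
From q5 via λ: add q1.
From q1 via λ: add q10.
From q10 via λ: add q2.
No new states can be added; the closed set is {q1, q2, q3, q5, q8, q10}.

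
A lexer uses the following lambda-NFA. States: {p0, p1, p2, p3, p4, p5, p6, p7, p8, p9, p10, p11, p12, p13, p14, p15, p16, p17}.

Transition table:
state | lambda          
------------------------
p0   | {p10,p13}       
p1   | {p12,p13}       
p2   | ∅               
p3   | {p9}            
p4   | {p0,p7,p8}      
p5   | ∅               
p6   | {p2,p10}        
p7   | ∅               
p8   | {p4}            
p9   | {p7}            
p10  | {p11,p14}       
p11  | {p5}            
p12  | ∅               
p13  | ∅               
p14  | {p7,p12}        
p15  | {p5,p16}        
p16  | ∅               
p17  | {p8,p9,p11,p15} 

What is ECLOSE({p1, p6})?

{p1, p2, p5, p6, p7, p10, p11, p12, p13, p14}

Start with {p1, p6}.
From p1 via lambda: add p12, p13.
From p6 via lambda: add p2, p10.
From p10 via lambda: add p11, p14.
From p11 via lambda: add p5.
From p14 via lambda: add p7.
No new states can be added; the closed set is {p1, p2, p5, p6, p7, p10, p11, p12, p13, p14}.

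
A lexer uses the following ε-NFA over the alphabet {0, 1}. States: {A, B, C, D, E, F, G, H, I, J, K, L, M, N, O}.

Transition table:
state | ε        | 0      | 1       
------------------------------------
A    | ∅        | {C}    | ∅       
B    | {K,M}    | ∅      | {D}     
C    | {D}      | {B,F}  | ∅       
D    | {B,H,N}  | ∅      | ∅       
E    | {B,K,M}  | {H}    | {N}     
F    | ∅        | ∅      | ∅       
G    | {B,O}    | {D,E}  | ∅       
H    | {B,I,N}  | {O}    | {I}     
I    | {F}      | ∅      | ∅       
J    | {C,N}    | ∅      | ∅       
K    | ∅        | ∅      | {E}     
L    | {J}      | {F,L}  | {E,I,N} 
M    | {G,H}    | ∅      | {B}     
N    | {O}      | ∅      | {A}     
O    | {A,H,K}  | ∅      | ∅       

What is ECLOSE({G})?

Start with {G}.
From G via ε: add B, O.
From B via ε: add K, M.
From O via ε: add A, H.
From H via ε: add I, N.
From I via ε: add F.
No new states can be added; the closed set is {A, B, F, G, H, I, K, M, N, O}.

{A, B, F, G, H, I, K, M, N, O}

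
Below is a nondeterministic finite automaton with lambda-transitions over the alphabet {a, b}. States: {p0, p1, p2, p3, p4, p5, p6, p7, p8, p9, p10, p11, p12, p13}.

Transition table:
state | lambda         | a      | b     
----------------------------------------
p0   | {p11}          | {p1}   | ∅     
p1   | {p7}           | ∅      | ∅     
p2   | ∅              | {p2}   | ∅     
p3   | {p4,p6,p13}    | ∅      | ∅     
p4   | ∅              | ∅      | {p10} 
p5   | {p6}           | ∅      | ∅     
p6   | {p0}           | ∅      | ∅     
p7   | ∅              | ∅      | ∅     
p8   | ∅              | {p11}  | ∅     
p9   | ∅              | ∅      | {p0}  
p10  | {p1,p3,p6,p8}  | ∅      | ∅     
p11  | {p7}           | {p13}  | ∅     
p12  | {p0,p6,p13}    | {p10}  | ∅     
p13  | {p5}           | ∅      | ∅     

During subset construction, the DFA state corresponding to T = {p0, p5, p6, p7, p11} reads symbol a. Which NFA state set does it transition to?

{p0, p1, p5, p6, p7, p11, p13}

p0 on a → {p1}.
p11 on a → {p13}.
No a-transition from p5, p6, p7.
Union after reading a: {p1, p13}.
Now take the lambda-closure:
From p1 via lambda: add p7.
From p13 via lambda: add p5.
From p5 via lambda: add p6.
From p6 via lambda: add p0.
From p0 via lambda: add p11.
No new states can be added; the closed set is {p0, p1, p5, p6, p7, p11, p13}.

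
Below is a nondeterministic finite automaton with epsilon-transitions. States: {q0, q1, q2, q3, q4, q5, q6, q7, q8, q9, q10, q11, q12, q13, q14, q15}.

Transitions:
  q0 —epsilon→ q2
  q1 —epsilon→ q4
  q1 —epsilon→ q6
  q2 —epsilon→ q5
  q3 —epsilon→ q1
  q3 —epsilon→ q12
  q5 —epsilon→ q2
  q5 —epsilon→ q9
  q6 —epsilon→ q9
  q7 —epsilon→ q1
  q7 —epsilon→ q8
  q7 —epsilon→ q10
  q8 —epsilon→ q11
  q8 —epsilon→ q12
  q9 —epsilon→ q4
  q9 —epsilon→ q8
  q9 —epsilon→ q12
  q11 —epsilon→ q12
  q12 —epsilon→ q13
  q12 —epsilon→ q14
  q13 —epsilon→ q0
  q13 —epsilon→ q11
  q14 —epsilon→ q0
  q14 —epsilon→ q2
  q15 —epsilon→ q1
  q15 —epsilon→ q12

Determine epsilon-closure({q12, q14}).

Start with {q12, q14}.
From q12 via epsilon: add q13.
From q14 via epsilon: add q0, q2.
From q2 via epsilon: add q5.
From q13 via epsilon: add q11.
From q5 via epsilon: add q9.
From q9 via epsilon: add q4, q8.
No new states can be added; the closed set is {q0, q2, q4, q5, q8, q9, q11, q12, q13, q14}.

{q0, q2, q4, q5, q8, q9, q11, q12, q13, q14}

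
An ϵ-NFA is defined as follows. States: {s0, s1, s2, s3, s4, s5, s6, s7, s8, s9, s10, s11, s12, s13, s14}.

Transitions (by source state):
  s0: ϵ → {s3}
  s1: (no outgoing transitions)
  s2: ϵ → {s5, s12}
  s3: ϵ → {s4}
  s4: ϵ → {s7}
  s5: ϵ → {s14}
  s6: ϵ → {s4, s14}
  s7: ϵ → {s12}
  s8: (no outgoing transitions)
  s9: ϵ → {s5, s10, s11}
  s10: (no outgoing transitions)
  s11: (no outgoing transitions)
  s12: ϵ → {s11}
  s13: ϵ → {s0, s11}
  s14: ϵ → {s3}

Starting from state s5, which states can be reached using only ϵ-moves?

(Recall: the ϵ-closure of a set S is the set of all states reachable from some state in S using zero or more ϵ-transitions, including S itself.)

{s3, s4, s5, s7, s11, s12, s14}

Start with {s5}.
From s5 via ϵ: add s14.
From s14 via ϵ: add s3.
From s3 via ϵ: add s4.
From s4 via ϵ: add s7.
From s7 via ϵ: add s12.
From s12 via ϵ: add s11.
No new states can be added; the closed set is {s3, s4, s5, s7, s11, s12, s14}.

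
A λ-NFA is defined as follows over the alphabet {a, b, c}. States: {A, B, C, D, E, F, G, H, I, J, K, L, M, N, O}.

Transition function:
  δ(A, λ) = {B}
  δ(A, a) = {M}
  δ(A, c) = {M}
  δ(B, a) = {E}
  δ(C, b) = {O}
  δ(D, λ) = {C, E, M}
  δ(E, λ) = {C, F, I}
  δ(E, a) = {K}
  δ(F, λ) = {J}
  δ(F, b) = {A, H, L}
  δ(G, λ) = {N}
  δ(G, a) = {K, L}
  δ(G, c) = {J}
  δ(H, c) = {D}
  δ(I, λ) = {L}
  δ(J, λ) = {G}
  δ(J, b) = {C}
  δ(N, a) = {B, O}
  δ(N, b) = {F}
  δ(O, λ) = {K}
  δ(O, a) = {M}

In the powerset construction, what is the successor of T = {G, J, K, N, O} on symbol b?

J on b → {C}.
N on b → {F}.
No b-transition from G, K, O.
Union after reading b: {C, F}.
Now take the λ-closure:
From F via λ: add J.
From J via λ: add G.
From G via λ: add N.
No new states can be added; the closed set is {C, F, G, J, N}.

{C, F, G, J, N}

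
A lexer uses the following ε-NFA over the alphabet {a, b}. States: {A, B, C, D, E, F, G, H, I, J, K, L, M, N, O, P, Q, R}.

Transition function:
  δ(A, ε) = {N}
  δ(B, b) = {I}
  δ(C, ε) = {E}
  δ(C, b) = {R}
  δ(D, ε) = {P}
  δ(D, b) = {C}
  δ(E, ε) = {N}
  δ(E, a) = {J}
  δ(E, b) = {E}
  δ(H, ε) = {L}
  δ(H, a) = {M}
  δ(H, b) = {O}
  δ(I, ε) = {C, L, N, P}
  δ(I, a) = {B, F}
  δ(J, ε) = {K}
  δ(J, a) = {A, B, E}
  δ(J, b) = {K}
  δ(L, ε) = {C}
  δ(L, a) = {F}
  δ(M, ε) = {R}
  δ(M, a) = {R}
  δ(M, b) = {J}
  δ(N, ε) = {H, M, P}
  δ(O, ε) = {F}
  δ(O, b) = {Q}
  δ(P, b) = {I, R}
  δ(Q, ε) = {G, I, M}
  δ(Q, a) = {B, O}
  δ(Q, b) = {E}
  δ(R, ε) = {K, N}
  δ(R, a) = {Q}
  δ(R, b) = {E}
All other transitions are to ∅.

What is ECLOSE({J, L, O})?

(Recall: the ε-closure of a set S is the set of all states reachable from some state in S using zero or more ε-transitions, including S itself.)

{C, E, F, H, J, K, L, M, N, O, P, R}

Start with {J, L, O}.
From J via ε: add K.
From L via ε: add C.
From O via ε: add F.
From C via ε: add E.
From E via ε: add N.
From N via ε: add H, M, P.
From M via ε: add R.
No new states can be added; the closed set is {C, E, F, H, J, K, L, M, N, O, P, R}.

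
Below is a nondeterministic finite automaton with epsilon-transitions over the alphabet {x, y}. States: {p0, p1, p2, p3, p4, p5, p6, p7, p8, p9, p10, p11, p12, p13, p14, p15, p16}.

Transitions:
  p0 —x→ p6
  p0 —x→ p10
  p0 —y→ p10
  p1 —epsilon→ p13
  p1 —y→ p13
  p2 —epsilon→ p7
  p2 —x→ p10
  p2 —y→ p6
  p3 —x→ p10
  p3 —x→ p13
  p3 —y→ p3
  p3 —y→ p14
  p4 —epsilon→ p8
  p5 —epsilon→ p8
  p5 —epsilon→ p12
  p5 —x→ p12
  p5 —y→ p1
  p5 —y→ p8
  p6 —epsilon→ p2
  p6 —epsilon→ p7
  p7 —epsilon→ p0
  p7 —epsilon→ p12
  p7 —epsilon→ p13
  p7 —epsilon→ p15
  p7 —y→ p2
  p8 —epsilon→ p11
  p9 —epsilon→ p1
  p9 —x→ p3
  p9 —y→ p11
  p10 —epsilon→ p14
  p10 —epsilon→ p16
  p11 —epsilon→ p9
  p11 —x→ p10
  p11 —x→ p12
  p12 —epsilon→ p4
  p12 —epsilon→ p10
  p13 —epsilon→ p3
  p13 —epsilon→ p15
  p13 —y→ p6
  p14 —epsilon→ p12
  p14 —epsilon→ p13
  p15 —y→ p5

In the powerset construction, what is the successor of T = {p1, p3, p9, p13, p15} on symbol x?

p3 on x → {p10, p13}.
p9 on x → {p3}.
No x-transition from p1, p13, p15.
Union after reading x: {p3, p10, p13}.
Now take the epsilon-closure:
From p10 via epsilon: add p14, p16.
From p13 via epsilon: add p15.
From p14 via epsilon: add p12.
From p12 via epsilon: add p4.
From p4 via epsilon: add p8.
From p8 via epsilon: add p11.
From p11 via epsilon: add p9.
From p9 via epsilon: add p1.
No new states can be added; the closed set is {p1, p3, p4, p8, p9, p10, p11, p12, p13, p14, p15, p16}.

{p1, p3, p4, p8, p9, p10, p11, p12, p13, p14, p15, p16}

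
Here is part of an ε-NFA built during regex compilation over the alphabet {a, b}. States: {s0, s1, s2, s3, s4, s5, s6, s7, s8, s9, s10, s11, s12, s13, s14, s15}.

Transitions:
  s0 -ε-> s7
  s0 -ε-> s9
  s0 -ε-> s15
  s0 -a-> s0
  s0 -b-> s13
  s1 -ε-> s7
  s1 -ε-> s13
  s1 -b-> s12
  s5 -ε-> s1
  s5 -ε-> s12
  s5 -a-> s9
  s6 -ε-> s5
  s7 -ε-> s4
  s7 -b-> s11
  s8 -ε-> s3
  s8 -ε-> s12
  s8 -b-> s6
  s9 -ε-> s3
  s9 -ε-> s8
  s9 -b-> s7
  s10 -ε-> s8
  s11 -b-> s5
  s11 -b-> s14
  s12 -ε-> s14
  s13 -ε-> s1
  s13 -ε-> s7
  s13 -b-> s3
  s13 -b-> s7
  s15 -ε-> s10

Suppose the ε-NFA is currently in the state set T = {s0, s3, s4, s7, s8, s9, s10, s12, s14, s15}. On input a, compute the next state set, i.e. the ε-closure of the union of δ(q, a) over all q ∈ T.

s0 on a → {s0}.
No a-transition from s3, s4, s7, s8, s9, s10, s12, s14, s15.
Union after reading a: {s0}.
Now take the ε-closure:
From s0 via ε: add s7, s9, s15.
From s7 via ε: add s4.
From s9 via ε: add s3, s8.
From s15 via ε: add s10.
From s8 via ε: add s12.
From s12 via ε: add s14.
No new states can be added; the closed set is {s0, s3, s4, s7, s8, s9, s10, s12, s14, s15}.

{s0, s3, s4, s7, s8, s9, s10, s12, s14, s15}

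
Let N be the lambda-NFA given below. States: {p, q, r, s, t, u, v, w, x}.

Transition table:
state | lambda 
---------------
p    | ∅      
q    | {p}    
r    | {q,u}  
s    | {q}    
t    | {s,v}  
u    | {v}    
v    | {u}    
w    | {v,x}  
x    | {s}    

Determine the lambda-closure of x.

Start with {x}.
From x via lambda: add s.
From s via lambda: add q.
From q via lambda: add p.
No new states can be added; the closed set is {p, q, s, x}.

{p, q, s, x}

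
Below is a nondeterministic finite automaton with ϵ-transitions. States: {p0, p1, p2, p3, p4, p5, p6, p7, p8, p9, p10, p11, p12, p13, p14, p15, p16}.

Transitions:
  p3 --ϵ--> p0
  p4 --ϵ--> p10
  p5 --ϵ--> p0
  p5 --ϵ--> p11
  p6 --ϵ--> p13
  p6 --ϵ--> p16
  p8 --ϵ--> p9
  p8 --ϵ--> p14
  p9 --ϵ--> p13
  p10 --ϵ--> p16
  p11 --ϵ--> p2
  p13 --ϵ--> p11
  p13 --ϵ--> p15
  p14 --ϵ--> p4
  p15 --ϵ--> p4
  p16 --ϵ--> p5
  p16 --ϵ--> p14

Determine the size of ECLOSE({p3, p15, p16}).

10

Start with {p3, p15, p16}.
From p3 via ϵ: add p0.
From p15 via ϵ: add p4.
From p16 via ϵ: add p5, p14.
From p4 via ϵ: add p10.
From p5 via ϵ: add p11.
From p11 via ϵ: add p2.
ϵ-closure = {p0, p2, p3, p4, p5, p10, p11, p14, p15, p16}, which has 10 states.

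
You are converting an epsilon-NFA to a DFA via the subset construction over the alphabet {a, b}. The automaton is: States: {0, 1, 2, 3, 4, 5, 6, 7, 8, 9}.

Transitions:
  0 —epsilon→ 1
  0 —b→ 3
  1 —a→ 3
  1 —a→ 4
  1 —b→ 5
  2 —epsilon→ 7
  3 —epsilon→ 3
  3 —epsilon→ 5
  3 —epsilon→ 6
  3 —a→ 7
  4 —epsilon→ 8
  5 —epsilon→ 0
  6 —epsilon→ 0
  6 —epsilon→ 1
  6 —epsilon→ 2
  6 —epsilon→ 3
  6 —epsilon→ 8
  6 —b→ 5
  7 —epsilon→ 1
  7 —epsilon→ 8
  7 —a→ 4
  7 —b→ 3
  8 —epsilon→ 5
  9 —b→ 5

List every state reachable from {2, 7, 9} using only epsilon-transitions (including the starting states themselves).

Start with {2, 7, 9}.
From 7 via epsilon: add 1, 8.
From 8 via epsilon: add 5.
From 5 via epsilon: add 0.
No new states can be added; the closed set is {0, 1, 2, 5, 7, 8, 9}.

{0, 1, 2, 5, 7, 8, 9}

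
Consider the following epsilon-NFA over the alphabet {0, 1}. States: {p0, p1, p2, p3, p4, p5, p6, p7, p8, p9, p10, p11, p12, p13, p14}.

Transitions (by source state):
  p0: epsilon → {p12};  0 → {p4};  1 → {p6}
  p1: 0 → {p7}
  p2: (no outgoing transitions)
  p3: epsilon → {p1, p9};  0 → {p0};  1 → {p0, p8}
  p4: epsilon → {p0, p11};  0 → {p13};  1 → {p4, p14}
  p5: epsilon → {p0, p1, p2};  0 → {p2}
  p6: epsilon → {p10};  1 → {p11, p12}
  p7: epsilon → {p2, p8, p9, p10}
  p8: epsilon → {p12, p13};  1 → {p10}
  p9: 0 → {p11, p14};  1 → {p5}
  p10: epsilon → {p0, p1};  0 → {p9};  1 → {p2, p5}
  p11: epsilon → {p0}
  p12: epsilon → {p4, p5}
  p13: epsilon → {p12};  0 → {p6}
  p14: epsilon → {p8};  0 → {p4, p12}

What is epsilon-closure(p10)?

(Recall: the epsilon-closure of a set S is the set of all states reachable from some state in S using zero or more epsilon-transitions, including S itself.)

Start with {p10}.
From p10 via epsilon: add p0, p1.
From p0 via epsilon: add p12.
From p12 via epsilon: add p4, p5.
From p4 via epsilon: add p11.
From p5 via epsilon: add p2.
No new states can be added; the closed set is {p0, p1, p2, p4, p5, p10, p11, p12}.

{p0, p1, p2, p4, p5, p10, p11, p12}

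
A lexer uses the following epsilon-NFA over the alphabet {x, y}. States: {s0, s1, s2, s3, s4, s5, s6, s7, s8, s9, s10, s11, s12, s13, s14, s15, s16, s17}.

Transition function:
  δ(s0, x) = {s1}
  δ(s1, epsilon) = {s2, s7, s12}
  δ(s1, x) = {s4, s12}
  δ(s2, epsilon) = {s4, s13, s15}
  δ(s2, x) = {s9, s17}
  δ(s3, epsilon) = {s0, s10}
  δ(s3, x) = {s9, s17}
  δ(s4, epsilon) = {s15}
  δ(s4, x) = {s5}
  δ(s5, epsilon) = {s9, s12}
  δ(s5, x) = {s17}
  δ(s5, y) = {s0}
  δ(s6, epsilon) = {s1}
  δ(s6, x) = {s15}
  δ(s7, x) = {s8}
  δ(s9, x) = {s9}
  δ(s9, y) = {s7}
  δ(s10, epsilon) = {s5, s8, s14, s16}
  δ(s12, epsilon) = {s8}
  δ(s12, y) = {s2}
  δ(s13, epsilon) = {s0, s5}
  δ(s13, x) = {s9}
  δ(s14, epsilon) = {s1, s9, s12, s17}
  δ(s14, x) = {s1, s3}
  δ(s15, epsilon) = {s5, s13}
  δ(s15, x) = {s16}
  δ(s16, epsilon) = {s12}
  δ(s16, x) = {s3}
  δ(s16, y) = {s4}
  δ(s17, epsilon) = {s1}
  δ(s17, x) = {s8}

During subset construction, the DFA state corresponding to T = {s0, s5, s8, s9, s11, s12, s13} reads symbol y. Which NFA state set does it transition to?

{s0, s2, s4, s5, s7, s8, s9, s12, s13, s15}

s5 on y → {s0}.
s9 on y → {s7}.
s12 on y → {s2}.
No y-transition from s0, s8, s11, s13.
Union after reading y: {s0, s2, s7}.
Now take the epsilon-closure:
From s2 via epsilon: add s4, s13, s15.
From s13 via epsilon: add s5.
From s5 via epsilon: add s9, s12.
From s12 via epsilon: add s8.
No new states can be added; the closed set is {s0, s2, s4, s5, s7, s8, s9, s12, s13, s15}.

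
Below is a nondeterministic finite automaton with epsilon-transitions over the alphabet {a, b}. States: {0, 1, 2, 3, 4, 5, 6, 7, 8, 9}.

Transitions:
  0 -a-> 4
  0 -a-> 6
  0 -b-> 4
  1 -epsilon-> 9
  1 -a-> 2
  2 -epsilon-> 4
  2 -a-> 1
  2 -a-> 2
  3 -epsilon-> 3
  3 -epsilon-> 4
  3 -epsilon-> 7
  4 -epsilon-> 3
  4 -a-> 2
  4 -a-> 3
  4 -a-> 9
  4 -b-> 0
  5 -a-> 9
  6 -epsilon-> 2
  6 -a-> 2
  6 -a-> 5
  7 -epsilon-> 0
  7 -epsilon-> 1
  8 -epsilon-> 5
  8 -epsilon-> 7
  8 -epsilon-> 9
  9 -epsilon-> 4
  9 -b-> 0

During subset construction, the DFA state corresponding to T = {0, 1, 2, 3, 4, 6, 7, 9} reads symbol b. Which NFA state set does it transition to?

0 on b → {4}.
4 on b → {0}.
9 on b → {0}.
No b-transition from 1, 2, 3, 6, 7.
Union after reading b: {0, 4}.
Now take the epsilon-closure:
From 4 via epsilon: add 3.
From 3 via epsilon: add 7.
From 7 via epsilon: add 1.
From 1 via epsilon: add 9.
No new states can be added; the closed set is {0, 1, 3, 4, 7, 9}.

{0, 1, 3, 4, 7, 9}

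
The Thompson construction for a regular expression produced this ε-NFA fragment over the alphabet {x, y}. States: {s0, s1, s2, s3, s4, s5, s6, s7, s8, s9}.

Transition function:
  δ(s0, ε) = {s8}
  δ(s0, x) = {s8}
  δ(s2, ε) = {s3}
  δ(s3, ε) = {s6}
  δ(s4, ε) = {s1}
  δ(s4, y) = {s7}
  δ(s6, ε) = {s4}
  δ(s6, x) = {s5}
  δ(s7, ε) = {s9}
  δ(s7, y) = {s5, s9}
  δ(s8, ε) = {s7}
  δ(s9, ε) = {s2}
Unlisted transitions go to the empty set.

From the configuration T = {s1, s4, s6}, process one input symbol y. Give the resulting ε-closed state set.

s4 on y → {s7}.
No y-transition from s1, s6.
Union after reading y: {s7}.
Now take the ε-closure:
From s7 via ε: add s9.
From s9 via ε: add s2.
From s2 via ε: add s3.
From s3 via ε: add s6.
From s6 via ε: add s4.
From s4 via ε: add s1.
No new states can be added; the closed set is {s1, s2, s3, s4, s6, s7, s9}.

{s1, s2, s3, s4, s6, s7, s9}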